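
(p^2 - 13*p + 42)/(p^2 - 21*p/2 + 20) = 2*(p^2 - 13*p + 42)/(2*p^2 - 21*p + 40)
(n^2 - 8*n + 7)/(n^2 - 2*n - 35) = (n - 1)/(n + 5)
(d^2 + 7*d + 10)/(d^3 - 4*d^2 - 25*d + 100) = (d + 2)/(d^2 - 9*d + 20)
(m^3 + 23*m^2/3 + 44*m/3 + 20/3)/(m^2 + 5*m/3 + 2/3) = (m^2 + 7*m + 10)/(m + 1)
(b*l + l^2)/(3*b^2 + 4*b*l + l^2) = l/(3*b + l)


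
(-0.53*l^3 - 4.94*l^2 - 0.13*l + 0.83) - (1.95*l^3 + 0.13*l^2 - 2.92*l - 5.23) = -2.48*l^3 - 5.07*l^2 + 2.79*l + 6.06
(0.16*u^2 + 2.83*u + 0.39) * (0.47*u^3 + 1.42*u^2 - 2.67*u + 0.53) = 0.0752*u^5 + 1.5573*u^4 + 3.7747*u^3 - 6.9175*u^2 + 0.4586*u + 0.2067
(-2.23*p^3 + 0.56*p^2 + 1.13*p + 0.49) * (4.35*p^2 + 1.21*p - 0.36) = -9.7005*p^5 - 0.2623*p^4 + 6.3959*p^3 + 3.2972*p^2 + 0.1861*p - 0.1764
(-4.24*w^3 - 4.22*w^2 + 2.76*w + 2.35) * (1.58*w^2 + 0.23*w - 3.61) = -6.6992*w^5 - 7.6428*w^4 + 18.6966*w^3 + 19.582*w^2 - 9.4231*w - 8.4835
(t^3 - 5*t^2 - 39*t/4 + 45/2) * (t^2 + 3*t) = t^5 - 2*t^4 - 99*t^3/4 - 27*t^2/4 + 135*t/2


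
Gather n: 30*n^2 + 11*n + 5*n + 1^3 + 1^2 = 30*n^2 + 16*n + 2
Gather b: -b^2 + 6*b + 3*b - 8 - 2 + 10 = -b^2 + 9*b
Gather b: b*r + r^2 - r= b*r + r^2 - r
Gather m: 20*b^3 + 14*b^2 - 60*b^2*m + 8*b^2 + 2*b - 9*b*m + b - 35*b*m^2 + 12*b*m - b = 20*b^3 + 22*b^2 - 35*b*m^2 + 2*b + m*(-60*b^2 + 3*b)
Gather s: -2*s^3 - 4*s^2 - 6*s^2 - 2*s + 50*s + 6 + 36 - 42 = -2*s^3 - 10*s^2 + 48*s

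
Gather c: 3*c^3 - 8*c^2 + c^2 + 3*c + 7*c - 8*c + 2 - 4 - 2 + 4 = 3*c^3 - 7*c^2 + 2*c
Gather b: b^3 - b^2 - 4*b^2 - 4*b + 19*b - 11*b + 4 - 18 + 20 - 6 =b^3 - 5*b^2 + 4*b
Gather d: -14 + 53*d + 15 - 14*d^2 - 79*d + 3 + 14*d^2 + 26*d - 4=0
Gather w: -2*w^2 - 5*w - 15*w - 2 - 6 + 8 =-2*w^2 - 20*w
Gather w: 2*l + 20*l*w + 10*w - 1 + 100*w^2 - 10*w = 20*l*w + 2*l + 100*w^2 - 1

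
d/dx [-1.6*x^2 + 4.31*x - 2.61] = 4.31 - 3.2*x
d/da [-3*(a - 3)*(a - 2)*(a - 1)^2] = -12*a^3 + 63*a^2 - 102*a + 51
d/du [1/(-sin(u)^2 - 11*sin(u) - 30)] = (2*sin(u) + 11)*cos(u)/(sin(u)^2 + 11*sin(u) + 30)^2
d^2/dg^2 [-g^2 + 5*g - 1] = -2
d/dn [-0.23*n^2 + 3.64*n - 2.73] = 3.64 - 0.46*n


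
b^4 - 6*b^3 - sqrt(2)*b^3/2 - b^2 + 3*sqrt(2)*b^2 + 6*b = b*(b - 6)*(b - sqrt(2))*(b + sqrt(2)/2)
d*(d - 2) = d^2 - 2*d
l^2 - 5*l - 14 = (l - 7)*(l + 2)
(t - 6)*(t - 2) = t^2 - 8*t + 12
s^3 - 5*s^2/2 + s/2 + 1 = (s - 2)*(s - 1)*(s + 1/2)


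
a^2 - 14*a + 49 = (a - 7)^2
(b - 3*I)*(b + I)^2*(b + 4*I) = b^4 + 3*I*b^3 + 9*b^2 + 23*I*b - 12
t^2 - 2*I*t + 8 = (t - 4*I)*(t + 2*I)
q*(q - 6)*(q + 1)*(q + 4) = q^4 - q^3 - 26*q^2 - 24*q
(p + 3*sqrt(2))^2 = p^2 + 6*sqrt(2)*p + 18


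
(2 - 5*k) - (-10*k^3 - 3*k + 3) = 10*k^3 - 2*k - 1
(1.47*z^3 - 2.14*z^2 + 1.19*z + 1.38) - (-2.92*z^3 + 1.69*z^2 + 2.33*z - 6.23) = 4.39*z^3 - 3.83*z^2 - 1.14*z + 7.61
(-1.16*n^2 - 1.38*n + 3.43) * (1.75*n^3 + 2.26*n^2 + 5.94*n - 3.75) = -2.03*n^5 - 5.0366*n^4 - 4.0067*n^3 + 3.9046*n^2 + 25.5492*n - 12.8625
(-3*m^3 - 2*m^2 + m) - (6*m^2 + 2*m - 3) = -3*m^3 - 8*m^2 - m + 3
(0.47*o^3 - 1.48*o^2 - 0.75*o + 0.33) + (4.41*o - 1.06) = 0.47*o^3 - 1.48*o^2 + 3.66*o - 0.73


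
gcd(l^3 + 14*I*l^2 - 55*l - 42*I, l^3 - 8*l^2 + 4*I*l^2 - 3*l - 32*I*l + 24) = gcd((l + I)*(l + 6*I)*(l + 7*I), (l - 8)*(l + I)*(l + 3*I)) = l + I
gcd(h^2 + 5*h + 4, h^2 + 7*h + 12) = h + 4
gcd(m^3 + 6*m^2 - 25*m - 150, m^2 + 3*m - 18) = m + 6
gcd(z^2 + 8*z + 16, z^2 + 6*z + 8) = z + 4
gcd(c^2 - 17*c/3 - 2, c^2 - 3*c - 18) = c - 6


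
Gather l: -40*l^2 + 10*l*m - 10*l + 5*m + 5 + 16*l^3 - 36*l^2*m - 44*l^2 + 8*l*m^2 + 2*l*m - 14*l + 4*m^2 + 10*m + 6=16*l^3 + l^2*(-36*m - 84) + l*(8*m^2 + 12*m - 24) + 4*m^2 + 15*m + 11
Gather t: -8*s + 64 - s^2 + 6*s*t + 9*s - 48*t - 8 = -s^2 + s + t*(6*s - 48) + 56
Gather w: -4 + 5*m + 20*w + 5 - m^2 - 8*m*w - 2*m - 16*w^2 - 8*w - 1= -m^2 + 3*m - 16*w^2 + w*(12 - 8*m)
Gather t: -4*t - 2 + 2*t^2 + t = 2*t^2 - 3*t - 2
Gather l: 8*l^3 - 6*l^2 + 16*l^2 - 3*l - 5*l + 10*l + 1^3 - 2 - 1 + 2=8*l^3 + 10*l^2 + 2*l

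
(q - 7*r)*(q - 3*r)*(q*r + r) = q^3*r - 10*q^2*r^2 + q^2*r + 21*q*r^3 - 10*q*r^2 + 21*r^3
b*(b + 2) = b^2 + 2*b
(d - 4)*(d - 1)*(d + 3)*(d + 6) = d^4 + 4*d^3 - 23*d^2 - 54*d + 72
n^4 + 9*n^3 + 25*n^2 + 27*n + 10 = (n + 1)^2*(n + 2)*(n + 5)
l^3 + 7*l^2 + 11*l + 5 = (l + 1)^2*(l + 5)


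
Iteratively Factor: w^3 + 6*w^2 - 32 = (w + 4)*(w^2 + 2*w - 8) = (w + 4)^2*(w - 2)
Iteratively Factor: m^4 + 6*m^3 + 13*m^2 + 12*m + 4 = (m + 2)*(m^3 + 4*m^2 + 5*m + 2) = (m + 1)*(m + 2)*(m^2 + 3*m + 2) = (m + 1)*(m + 2)^2*(m + 1)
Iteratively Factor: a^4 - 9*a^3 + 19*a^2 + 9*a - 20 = (a - 4)*(a^3 - 5*a^2 - a + 5) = (a - 4)*(a - 1)*(a^2 - 4*a - 5) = (a - 5)*(a - 4)*(a - 1)*(a + 1)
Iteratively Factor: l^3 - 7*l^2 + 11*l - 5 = (l - 5)*(l^2 - 2*l + 1) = (l - 5)*(l - 1)*(l - 1)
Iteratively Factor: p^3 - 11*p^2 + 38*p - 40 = (p - 4)*(p^2 - 7*p + 10) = (p - 5)*(p - 4)*(p - 2)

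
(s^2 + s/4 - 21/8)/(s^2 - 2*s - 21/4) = (-8*s^2 - 2*s + 21)/(2*(-4*s^2 + 8*s + 21))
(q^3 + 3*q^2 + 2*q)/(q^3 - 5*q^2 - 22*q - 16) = q/(q - 8)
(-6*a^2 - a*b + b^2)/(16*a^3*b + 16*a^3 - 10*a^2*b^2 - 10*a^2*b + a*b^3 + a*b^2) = (-6*a^2 - a*b + b^2)/(a*(16*a^2*b + 16*a^2 - 10*a*b^2 - 10*a*b + b^3 + b^2))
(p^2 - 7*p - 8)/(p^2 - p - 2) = (p - 8)/(p - 2)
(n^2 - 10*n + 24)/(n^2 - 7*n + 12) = (n - 6)/(n - 3)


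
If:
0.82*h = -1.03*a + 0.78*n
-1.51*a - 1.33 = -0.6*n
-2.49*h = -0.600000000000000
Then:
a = -1.64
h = 0.24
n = -1.91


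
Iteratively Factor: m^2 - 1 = (m - 1)*(m + 1)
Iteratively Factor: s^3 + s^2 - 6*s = (s - 2)*(s^2 + 3*s) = s*(s - 2)*(s + 3)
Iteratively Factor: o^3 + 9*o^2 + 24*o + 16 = (o + 4)*(o^2 + 5*o + 4) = (o + 1)*(o + 4)*(o + 4)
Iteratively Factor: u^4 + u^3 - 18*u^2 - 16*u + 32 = (u + 4)*(u^3 - 3*u^2 - 6*u + 8) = (u - 1)*(u + 4)*(u^2 - 2*u - 8) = (u - 4)*(u - 1)*(u + 4)*(u + 2)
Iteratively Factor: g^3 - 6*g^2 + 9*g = (g)*(g^2 - 6*g + 9) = g*(g - 3)*(g - 3)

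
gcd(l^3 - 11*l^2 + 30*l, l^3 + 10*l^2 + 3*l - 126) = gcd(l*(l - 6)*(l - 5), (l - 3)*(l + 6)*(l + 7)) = 1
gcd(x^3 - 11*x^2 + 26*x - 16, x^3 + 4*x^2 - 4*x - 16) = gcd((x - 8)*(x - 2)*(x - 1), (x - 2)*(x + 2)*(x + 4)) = x - 2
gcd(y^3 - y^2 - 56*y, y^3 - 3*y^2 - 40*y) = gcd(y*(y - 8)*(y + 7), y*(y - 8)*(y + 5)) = y^2 - 8*y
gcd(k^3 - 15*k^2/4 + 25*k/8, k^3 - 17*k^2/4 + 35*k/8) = k^2 - 5*k/2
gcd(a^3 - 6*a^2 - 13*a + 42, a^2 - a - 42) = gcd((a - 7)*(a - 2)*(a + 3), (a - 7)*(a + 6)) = a - 7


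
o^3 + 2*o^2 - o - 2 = (o - 1)*(o + 1)*(o + 2)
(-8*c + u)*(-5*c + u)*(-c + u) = -40*c^3 + 53*c^2*u - 14*c*u^2 + u^3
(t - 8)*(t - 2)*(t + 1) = t^3 - 9*t^2 + 6*t + 16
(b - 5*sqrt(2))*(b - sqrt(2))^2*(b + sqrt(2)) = b^4 - 6*sqrt(2)*b^3 + 8*b^2 + 12*sqrt(2)*b - 20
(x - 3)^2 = x^2 - 6*x + 9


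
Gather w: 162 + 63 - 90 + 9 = 144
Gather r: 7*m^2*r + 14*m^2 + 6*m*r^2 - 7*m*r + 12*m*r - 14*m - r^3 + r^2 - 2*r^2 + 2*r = 14*m^2 - 14*m - r^3 + r^2*(6*m - 1) + r*(7*m^2 + 5*m + 2)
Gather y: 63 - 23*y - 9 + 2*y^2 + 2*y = 2*y^2 - 21*y + 54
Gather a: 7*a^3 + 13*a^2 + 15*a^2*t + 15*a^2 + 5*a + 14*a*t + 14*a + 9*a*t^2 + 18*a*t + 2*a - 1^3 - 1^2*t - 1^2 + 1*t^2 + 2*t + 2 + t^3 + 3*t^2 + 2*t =7*a^3 + a^2*(15*t + 28) + a*(9*t^2 + 32*t + 21) + t^3 + 4*t^2 + 3*t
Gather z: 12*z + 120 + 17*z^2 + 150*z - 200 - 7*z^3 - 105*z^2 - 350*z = -7*z^3 - 88*z^2 - 188*z - 80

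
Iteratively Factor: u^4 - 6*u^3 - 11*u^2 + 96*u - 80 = (u - 4)*(u^3 - 2*u^2 - 19*u + 20) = (u - 5)*(u - 4)*(u^2 + 3*u - 4) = (u - 5)*(u - 4)*(u - 1)*(u + 4)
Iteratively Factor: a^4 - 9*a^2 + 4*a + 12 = (a - 2)*(a^3 + 2*a^2 - 5*a - 6) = (a - 2)*(a + 1)*(a^2 + a - 6) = (a - 2)*(a + 1)*(a + 3)*(a - 2)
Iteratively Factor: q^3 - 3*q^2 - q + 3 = (q + 1)*(q^2 - 4*q + 3) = (q - 1)*(q + 1)*(q - 3)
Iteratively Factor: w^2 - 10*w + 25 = (w - 5)*(w - 5)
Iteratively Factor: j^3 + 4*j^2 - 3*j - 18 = (j + 3)*(j^2 + j - 6) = (j - 2)*(j + 3)*(j + 3)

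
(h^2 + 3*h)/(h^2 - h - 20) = h*(h + 3)/(h^2 - h - 20)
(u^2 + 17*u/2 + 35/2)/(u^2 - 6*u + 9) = (2*u^2 + 17*u + 35)/(2*(u^2 - 6*u + 9))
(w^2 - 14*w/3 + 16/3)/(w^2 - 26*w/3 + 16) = (w - 2)/(w - 6)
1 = 1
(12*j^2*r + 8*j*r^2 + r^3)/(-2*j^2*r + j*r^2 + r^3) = (6*j + r)/(-j + r)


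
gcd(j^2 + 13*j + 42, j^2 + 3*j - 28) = j + 7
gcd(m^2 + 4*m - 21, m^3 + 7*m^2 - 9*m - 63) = m^2 + 4*m - 21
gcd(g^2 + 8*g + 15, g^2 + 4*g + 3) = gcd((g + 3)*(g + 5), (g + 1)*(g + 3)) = g + 3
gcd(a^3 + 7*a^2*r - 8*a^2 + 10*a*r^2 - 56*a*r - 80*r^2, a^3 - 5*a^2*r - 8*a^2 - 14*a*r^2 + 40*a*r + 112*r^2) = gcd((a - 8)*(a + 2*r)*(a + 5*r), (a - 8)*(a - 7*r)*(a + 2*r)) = a^2 + 2*a*r - 8*a - 16*r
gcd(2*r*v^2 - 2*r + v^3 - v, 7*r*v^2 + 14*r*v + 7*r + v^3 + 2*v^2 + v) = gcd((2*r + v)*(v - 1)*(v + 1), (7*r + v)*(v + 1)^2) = v + 1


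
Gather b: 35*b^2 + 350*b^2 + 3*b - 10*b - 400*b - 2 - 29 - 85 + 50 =385*b^2 - 407*b - 66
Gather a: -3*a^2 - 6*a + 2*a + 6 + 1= -3*a^2 - 4*a + 7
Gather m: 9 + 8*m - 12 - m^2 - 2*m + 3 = -m^2 + 6*m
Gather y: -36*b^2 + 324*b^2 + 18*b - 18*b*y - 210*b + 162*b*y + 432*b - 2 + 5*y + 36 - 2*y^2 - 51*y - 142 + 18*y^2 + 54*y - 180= 288*b^2 + 240*b + 16*y^2 + y*(144*b + 8) - 288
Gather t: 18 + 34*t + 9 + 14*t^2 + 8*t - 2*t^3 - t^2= -2*t^3 + 13*t^2 + 42*t + 27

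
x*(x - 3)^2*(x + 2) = x^4 - 4*x^3 - 3*x^2 + 18*x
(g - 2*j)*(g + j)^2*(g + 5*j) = g^4 + 5*g^3*j - 3*g^2*j^2 - 17*g*j^3 - 10*j^4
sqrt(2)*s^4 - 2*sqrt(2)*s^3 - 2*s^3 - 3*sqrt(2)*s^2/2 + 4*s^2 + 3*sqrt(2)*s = s*(s - 2)*(s - 3*sqrt(2)/2)*(sqrt(2)*s + 1)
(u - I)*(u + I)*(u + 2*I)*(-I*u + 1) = -I*u^4 + 3*u^3 + I*u^2 + 3*u + 2*I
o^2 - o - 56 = (o - 8)*(o + 7)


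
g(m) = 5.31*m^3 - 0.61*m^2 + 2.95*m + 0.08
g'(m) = 15.93*m^2 - 1.22*m + 2.95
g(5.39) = 829.76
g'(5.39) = 459.17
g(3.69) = 269.45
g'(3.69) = 215.35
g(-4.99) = -689.61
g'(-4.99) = 405.70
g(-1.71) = -33.30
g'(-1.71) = 51.62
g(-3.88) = -330.71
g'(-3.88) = 247.50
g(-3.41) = -227.62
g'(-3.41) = 192.35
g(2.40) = 77.05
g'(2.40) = 91.78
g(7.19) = 1963.46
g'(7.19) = 817.70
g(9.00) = 3848.21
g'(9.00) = 1282.30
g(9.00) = 3848.21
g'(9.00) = 1282.30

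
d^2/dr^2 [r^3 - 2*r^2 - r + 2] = 6*r - 4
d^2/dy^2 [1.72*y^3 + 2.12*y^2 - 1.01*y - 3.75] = 10.32*y + 4.24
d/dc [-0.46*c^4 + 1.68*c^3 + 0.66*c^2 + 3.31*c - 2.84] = -1.84*c^3 + 5.04*c^2 + 1.32*c + 3.31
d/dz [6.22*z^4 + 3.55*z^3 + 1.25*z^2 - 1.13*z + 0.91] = 24.88*z^3 + 10.65*z^2 + 2.5*z - 1.13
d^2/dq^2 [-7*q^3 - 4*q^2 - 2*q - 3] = -42*q - 8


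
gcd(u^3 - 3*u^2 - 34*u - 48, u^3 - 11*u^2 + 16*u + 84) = u + 2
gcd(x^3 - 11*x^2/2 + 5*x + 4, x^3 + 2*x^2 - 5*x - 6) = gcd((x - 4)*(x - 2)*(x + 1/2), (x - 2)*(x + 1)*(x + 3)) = x - 2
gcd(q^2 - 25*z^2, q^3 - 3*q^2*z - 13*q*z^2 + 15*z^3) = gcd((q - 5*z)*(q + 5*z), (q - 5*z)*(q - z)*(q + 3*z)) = -q + 5*z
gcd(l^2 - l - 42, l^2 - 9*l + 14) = l - 7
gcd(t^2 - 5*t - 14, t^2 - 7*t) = t - 7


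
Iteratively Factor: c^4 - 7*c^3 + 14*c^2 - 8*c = (c - 1)*(c^3 - 6*c^2 + 8*c) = (c - 4)*(c - 1)*(c^2 - 2*c) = c*(c - 4)*(c - 1)*(c - 2)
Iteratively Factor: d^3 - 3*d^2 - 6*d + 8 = (d - 1)*(d^2 - 2*d - 8) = (d - 4)*(d - 1)*(d + 2)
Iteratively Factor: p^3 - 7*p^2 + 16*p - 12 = (p - 2)*(p^2 - 5*p + 6) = (p - 2)^2*(p - 3)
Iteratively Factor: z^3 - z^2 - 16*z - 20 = (z + 2)*(z^2 - 3*z - 10) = (z + 2)^2*(z - 5)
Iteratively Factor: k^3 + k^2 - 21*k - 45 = (k + 3)*(k^2 - 2*k - 15) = (k + 3)^2*(k - 5)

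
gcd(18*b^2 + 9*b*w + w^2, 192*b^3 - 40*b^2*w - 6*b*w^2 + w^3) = 6*b + w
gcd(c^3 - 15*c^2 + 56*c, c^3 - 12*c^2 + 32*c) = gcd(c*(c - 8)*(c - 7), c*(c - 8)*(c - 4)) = c^2 - 8*c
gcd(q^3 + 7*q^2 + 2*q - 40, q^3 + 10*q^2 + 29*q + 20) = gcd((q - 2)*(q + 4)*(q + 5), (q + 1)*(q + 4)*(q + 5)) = q^2 + 9*q + 20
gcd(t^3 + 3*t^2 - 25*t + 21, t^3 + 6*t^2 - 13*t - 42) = t^2 + 4*t - 21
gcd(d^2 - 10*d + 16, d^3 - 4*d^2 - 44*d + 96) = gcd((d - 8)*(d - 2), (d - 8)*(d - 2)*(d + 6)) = d^2 - 10*d + 16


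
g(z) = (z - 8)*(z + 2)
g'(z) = 2*z - 6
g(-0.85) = -10.18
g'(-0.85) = -7.70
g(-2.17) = 1.73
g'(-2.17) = -10.34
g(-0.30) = -14.11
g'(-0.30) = -6.60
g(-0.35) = -13.78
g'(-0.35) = -6.70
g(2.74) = -24.93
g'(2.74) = -0.52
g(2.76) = -24.94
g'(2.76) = -0.48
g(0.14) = -16.82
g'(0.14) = -5.72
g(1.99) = -23.98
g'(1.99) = -2.02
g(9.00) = 11.00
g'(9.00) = 12.00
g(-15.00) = 299.00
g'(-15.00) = -36.00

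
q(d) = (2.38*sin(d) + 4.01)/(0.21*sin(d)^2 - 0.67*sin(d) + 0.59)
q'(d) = (-0.42*sin(d)*cos(d) + 0.67*cos(d))*(2.38*sin(d) + 4.01)/(0.21*sin(d)^2 - 0.67*sin(d) + 0.59)^2 + 2.38*cos(d)/(0.21*sin(d)^2 - 0.67*sin(d) + 0.59)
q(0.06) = 7.54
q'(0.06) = 13.13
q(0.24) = 10.34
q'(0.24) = 18.16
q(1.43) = 48.05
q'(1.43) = 15.46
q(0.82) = 27.07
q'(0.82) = 39.20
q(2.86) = 11.12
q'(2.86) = -19.52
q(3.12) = 7.06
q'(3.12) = -12.23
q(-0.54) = 2.81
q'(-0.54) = 4.22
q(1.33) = 46.01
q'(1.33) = 25.07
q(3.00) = 8.70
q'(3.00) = -15.24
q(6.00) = 4.21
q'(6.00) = 6.89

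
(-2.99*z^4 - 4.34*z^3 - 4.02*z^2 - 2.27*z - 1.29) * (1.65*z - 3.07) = -4.9335*z^5 + 2.0183*z^4 + 6.6908*z^3 + 8.5959*z^2 + 4.8404*z + 3.9603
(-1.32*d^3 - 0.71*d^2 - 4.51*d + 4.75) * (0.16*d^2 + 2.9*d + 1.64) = -0.2112*d^5 - 3.9416*d^4 - 4.9454*d^3 - 13.4834*d^2 + 6.3786*d + 7.79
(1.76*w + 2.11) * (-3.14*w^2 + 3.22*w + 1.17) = -5.5264*w^3 - 0.9582*w^2 + 8.8534*w + 2.4687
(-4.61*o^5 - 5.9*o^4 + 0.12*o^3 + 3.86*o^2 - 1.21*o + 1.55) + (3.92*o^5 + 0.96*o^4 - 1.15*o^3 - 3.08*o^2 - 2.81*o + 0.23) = -0.69*o^5 - 4.94*o^4 - 1.03*o^3 + 0.78*o^2 - 4.02*o + 1.78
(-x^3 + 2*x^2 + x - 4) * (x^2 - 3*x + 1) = -x^5 + 5*x^4 - 6*x^3 - 5*x^2 + 13*x - 4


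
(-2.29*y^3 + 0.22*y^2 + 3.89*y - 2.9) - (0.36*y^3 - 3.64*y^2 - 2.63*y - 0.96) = -2.65*y^3 + 3.86*y^2 + 6.52*y - 1.94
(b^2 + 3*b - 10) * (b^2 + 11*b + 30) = b^4 + 14*b^3 + 53*b^2 - 20*b - 300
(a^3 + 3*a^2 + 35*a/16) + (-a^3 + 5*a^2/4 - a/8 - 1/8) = 17*a^2/4 + 33*a/16 - 1/8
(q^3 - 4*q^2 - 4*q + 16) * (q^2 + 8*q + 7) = q^5 + 4*q^4 - 29*q^3 - 44*q^2 + 100*q + 112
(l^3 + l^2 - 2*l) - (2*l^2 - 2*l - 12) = l^3 - l^2 + 12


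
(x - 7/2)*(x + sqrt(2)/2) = x^2 - 7*x/2 + sqrt(2)*x/2 - 7*sqrt(2)/4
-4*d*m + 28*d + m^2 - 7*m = (-4*d + m)*(m - 7)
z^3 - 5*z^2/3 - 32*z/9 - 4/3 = (z - 3)*(z + 2/3)^2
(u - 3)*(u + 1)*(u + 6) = u^3 + 4*u^2 - 15*u - 18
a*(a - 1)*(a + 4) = a^3 + 3*a^2 - 4*a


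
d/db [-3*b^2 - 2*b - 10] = -6*b - 2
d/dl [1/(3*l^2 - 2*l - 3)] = 2*(1 - 3*l)/(-3*l^2 + 2*l + 3)^2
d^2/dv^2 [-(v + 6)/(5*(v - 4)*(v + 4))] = 2*(-v^3 - 18*v^2 - 48*v - 96)/(5*(v^6 - 48*v^4 + 768*v^2 - 4096))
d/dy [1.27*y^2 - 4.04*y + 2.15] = 2.54*y - 4.04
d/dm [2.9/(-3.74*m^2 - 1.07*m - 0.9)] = (21.692*m + 3.103)/(3.74*m^2 + 1.07*m + 0.9)^2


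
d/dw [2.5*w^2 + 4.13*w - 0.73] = 5.0*w + 4.13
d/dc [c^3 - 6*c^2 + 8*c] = 3*c^2 - 12*c + 8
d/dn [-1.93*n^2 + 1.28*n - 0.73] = 1.28 - 3.86*n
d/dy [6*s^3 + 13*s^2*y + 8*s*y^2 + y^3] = 13*s^2 + 16*s*y + 3*y^2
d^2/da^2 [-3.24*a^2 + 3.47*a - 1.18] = -6.48000000000000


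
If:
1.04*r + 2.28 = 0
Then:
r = -2.19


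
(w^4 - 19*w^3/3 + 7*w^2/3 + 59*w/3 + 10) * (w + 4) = w^5 - 7*w^4/3 - 23*w^3 + 29*w^2 + 266*w/3 + 40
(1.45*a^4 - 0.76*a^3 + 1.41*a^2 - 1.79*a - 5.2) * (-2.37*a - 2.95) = -3.4365*a^5 - 2.4763*a^4 - 1.0997*a^3 + 0.0827999999999998*a^2 + 17.6045*a + 15.34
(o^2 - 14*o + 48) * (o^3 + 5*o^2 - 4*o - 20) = o^5 - 9*o^4 - 26*o^3 + 276*o^2 + 88*o - 960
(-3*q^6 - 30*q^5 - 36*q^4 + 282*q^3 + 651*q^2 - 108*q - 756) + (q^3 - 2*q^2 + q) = -3*q^6 - 30*q^5 - 36*q^4 + 283*q^3 + 649*q^2 - 107*q - 756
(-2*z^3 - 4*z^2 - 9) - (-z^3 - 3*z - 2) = -z^3 - 4*z^2 + 3*z - 7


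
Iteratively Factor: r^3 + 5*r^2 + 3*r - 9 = (r - 1)*(r^2 + 6*r + 9) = (r - 1)*(r + 3)*(r + 3)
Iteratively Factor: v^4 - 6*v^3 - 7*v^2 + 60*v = (v)*(v^3 - 6*v^2 - 7*v + 60) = v*(v - 5)*(v^2 - v - 12) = v*(v - 5)*(v + 3)*(v - 4)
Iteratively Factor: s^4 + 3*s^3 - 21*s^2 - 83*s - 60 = (s - 5)*(s^3 + 8*s^2 + 19*s + 12) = (s - 5)*(s + 4)*(s^2 + 4*s + 3) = (s - 5)*(s + 3)*(s + 4)*(s + 1)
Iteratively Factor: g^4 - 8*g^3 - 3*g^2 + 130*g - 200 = (g - 5)*(g^3 - 3*g^2 - 18*g + 40) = (g - 5)^2*(g^2 + 2*g - 8) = (g - 5)^2*(g + 4)*(g - 2)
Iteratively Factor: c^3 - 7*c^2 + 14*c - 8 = (c - 4)*(c^2 - 3*c + 2) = (c - 4)*(c - 2)*(c - 1)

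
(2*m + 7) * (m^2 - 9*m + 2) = 2*m^3 - 11*m^2 - 59*m + 14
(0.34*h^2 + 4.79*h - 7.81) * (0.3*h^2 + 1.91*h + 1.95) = 0.102*h^4 + 2.0864*h^3 + 7.4689*h^2 - 5.5766*h - 15.2295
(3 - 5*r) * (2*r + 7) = -10*r^2 - 29*r + 21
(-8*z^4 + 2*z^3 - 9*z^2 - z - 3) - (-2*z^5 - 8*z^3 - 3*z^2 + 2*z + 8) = 2*z^5 - 8*z^4 + 10*z^3 - 6*z^2 - 3*z - 11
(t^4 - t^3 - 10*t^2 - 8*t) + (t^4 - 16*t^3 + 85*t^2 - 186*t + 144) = 2*t^4 - 17*t^3 + 75*t^2 - 194*t + 144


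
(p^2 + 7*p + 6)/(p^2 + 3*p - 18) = (p + 1)/(p - 3)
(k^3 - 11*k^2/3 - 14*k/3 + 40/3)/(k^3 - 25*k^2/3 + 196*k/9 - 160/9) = 3*(k + 2)/(3*k - 8)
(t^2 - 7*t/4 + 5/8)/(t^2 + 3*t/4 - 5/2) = (t - 1/2)/(t + 2)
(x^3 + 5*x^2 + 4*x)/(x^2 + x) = x + 4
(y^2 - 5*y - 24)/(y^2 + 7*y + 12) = (y - 8)/(y + 4)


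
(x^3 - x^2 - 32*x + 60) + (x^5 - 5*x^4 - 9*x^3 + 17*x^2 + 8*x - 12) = x^5 - 5*x^4 - 8*x^3 + 16*x^2 - 24*x + 48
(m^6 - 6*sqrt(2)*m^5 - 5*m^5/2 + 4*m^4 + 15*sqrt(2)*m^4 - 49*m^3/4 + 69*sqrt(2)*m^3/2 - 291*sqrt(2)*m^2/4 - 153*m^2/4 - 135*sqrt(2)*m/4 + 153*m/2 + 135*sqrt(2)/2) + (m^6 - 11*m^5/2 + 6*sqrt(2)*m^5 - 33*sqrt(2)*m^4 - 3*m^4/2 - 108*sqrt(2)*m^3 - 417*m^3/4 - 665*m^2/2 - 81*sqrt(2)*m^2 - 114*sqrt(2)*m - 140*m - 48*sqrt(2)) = 2*m^6 - 8*m^5 - 18*sqrt(2)*m^4 + 5*m^4/2 - 233*m^3/2 - 147*sqrt(2)*m^3/2 - 1483*m^2/4 - 615*sqrt(2)*m^2/4 - 591*sqrt(2)*m/4 - 127*m/2 + 39*sqrt(2)/2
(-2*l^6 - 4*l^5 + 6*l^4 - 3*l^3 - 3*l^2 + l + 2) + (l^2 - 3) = -2*l^6 - 4*l^5 + 6*l^4 - 3*l^3 - 2*l^2 + l - 1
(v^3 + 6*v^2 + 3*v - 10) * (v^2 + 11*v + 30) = v^5 + 17*v^4 + 99*v^3 + 203*v^2 - 20*v - 300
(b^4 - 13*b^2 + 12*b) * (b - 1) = b^5 - b^4 - 13*b^3 + 25*b^2 - 12*b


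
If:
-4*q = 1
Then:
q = -1/4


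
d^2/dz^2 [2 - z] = 0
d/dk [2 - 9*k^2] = -18*k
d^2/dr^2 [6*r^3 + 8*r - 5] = 36*r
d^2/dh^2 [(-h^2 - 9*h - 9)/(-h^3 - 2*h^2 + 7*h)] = 2*(h^6 + 27*h^5 + 129*h^4 + 257*h^3 - 81*h^2 - 378*h + 441)/(h^3*(h^6 + 6*h^5 - 9*h^4 - 76*h^3 + 63*h^2 + 294*h - 343))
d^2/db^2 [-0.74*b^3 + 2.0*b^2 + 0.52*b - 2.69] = 4.0 - 4.44*b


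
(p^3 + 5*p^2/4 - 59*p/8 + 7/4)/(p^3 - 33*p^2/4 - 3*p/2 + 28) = (8*p^2 + 26*p - 7)/(2*(4*p^2 - 25*p - 56))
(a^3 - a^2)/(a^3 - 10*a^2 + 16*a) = a*(a - 1)/(a^2 - 10*a + 16)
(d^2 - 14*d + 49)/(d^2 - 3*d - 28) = (d - 7)/(d + 4)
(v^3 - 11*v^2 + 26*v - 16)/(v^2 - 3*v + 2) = v - 8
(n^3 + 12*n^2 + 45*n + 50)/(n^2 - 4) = (n^2 + 10*n + 25)/(n - 2)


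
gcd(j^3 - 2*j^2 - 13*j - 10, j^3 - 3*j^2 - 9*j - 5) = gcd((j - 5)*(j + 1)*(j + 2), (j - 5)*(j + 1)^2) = j^2 - 4*j - 5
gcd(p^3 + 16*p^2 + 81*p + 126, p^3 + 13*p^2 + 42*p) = p^2 + 13*p + 42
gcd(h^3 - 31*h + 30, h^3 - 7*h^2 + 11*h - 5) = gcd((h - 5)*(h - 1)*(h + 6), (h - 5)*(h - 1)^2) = h^2 - 6*h + 5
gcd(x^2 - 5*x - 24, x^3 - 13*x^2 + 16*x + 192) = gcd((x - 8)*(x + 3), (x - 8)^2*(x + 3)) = x^2 - 5*x - 24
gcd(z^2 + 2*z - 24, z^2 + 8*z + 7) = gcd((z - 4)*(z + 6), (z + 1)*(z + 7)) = 1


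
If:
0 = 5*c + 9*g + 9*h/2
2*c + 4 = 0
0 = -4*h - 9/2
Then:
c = -2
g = 241/144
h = -9/8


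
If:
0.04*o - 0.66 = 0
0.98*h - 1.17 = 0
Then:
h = 1.19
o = 16.50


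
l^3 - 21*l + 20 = (l - 4)*(l - 1)*(l + 5)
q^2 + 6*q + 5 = (q + 1)*(q + 5)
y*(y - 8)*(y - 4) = y^3 - 12*y^2 + 32*y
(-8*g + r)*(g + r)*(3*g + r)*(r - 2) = -24*g^3*r + 48*g^3 - 29*g^2*r^2 + 58*g^2*r - 4*g*r^3 + 8*g*r^2 + r^4 - 2*r^3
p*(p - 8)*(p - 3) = p^3 - 11*p^2 + 24*p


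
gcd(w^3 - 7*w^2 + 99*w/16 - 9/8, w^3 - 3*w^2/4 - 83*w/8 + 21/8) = w - 1/4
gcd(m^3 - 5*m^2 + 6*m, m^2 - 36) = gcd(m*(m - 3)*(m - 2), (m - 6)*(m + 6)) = 1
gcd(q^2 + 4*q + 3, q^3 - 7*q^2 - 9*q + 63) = q + 3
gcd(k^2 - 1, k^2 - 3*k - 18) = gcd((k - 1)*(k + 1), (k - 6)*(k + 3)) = 1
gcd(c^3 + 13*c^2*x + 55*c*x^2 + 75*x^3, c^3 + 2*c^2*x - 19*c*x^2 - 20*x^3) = c + 5*x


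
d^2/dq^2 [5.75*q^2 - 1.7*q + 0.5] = 11.5000000000000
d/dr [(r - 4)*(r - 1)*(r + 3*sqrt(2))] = 3*r^2 - 10*r + 6*sqrt(2)*r - 15*sqrt(2) + 4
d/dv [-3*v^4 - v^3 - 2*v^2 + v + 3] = -12*v^3 - 3*v^2 - 4*v + 1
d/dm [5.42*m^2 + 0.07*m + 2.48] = 10.84*m + 0.07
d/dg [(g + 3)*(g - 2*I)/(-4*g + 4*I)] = (-g^2 + 2*I*g + 2 - 3*I)/(4*(g^2 - 2*I*g - 1))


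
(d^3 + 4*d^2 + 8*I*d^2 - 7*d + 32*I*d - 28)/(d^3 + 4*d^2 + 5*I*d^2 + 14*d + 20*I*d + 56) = (d + I)/(d - 2*I)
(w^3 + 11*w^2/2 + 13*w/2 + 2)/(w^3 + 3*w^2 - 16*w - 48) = (w^2 + 3*w/2 + 1/2)/(w^2 - w - 12)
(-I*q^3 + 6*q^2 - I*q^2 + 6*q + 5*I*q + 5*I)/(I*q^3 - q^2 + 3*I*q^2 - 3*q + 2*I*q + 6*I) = (-q^3 - q^2*(1 + 6*I) + q*(5 - 6*I) + 5)/(q^3 + q^2*(3 + I) + q*(2 + 3*I) + 6)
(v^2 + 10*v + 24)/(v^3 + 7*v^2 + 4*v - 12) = (v + 4)/(v^2 + v - 2)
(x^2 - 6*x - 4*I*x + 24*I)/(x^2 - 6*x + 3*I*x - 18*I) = (x - 4*I)/(x + 3*I)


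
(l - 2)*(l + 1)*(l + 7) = l^3 + 6*l^2 - 9*l - 14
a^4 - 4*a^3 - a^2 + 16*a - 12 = (a - 3)*(a - 2)*(a - 1)*(a + 2)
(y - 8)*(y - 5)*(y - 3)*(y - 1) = y^4 - 17*y^3 + 95*y^2 - 199*y + 120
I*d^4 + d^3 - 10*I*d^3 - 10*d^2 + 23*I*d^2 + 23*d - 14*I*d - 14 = (d - 7)*(d - 2)*(d - I)*(I*d - I)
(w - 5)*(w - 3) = w^2 - 8*w + 15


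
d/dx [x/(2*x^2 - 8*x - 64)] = (x^2/2 - x*(x - 2) - 2*x - 16)/(-x^2 + 4*x + 32)^2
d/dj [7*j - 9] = 7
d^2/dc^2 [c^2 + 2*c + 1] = 2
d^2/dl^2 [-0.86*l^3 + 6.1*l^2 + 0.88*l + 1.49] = 12.2 - 5.16*l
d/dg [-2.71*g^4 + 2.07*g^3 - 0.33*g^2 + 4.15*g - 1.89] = -10.84*g^3 + 6.21*g^2 - 0.66*g + 4.15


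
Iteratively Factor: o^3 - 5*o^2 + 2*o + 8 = (o - 2)*(o^2 - 3*o - 4) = (o - 2)*(o + 1)*(o - 4)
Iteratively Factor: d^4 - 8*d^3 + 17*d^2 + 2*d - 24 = (d - 2)*(d^3 - 6*d^2 + 5*d + 12) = (d - 4)*(d - 2)*(d^2 - 2*d - 3) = (d - 4)*(d - 2)*(d + 1)*(d - 3)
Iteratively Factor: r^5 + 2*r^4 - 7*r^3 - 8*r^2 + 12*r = (r)*(r^4 + 2*r^3 - 7*r^2 - 8*r + 12) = r*(r - 1)*(r^3 + 3*r^2 - 4*r - 12) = r*(r - 2)*(r - 1)*(r^2 + 5*r + 6) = r*(r - 2)*(r - 1)*(r + 2)*(r + 3)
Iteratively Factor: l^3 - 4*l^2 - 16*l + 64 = (l + 4)*(l^2 - 8*l + 16) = (l - 4)*(l + 4)*(l - 4)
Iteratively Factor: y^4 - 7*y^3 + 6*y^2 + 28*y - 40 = (y - 2)*(y^3 - 5*y^2 - 4*y + 20) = (y - 2)^2*(y^2 - 3*y - 10) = (y - 2)^2*(y + 2)*(y - 5)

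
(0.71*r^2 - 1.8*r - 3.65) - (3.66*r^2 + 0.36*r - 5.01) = -2.95*r^2 - 2.16*r + 1.36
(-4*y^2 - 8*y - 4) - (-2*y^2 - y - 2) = -2*y^2 - 7*y - 2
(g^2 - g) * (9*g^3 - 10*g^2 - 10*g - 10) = 9*g^5 - 19*g^4 + 10*g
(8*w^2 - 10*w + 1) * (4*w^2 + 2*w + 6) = 32*w^4 - 24*w^3 + 32*w^2 - 58*w + 6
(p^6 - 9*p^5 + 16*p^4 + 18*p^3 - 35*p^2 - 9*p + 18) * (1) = p^6 - 9*p^5 + 16*p^4 + 18*p^3 - 35*p^2 - 9*p + 18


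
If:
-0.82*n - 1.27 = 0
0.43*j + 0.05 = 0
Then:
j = -0.12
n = -1.55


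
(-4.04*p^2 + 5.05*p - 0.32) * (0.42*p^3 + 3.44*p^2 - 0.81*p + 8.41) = -1.6968*p^5 - 11.7766*p^4 + 20.51*p^3 - 39.1677*p^2 + 42.7297*p - 2.6912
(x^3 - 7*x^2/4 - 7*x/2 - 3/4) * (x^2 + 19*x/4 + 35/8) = x^5 + 3*x^4 - 119*x^3/16 - 801*x^2/32 - 151*x/8 - 105/32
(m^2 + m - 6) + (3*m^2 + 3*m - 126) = 4*m^2 + 4*m - 132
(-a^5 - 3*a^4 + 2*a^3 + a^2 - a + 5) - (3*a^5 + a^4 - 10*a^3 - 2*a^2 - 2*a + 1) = -4*a^5 - 4*a^4 + 12*a^3 + 3*a^2 + a + 4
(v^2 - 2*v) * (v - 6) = v^3 - 8*v^2 + 12*v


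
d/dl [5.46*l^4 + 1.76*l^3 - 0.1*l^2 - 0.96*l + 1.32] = 21.84*l^3 + 5.28*l^2 - 0.2*l - 0.96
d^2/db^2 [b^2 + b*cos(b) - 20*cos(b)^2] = -b*cos(b) - 80*sin(b)^2 - 2*sin(b) + 42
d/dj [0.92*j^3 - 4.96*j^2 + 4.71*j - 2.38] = 2.76*j^2 - 9.92*j + 4.71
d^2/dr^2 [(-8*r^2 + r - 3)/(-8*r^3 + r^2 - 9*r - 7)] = 2*(512*r^6 - 192*r^5 - 552*r^4 - 3185*r^3 + 1161*r^2 - 606*r + 719)/(512*r^9 - 192*r^8 + 1752*r^7 + 911*r^6 + 1635*r^5 + 2802*r^4 + 1527*r^3 + 1554*r^2 + 1323*r + 343)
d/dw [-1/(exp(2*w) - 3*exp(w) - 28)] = (2*exp(w) - 3)*exp(w)/(-exp(2*w) + 3*exp(w) + 28)^2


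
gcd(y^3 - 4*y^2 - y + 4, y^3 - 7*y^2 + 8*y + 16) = y^2 - 3*y - 4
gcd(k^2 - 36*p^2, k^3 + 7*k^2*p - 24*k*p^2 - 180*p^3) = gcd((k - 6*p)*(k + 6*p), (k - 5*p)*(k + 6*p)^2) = k + 6*p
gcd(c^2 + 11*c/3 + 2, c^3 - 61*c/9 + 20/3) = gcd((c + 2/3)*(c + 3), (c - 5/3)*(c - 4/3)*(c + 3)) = c + 3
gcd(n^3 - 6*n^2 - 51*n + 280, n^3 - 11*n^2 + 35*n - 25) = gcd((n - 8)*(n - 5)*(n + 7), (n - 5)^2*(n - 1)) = n - 5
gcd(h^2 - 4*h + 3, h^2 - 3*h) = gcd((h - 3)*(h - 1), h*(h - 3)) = h - 3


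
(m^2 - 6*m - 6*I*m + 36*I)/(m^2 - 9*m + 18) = (m - 6*I)/(m - 3)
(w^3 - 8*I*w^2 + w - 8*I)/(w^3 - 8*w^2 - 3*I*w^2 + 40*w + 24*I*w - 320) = (w^2 + 1)/(w^2 + w*(-8 + 5*I) - 40*I)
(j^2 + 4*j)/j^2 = (j + 4)/j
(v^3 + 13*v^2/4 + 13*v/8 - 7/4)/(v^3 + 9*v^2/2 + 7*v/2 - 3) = (v + 7/4)/(v + 3)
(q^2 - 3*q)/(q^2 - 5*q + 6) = q/(q - 2)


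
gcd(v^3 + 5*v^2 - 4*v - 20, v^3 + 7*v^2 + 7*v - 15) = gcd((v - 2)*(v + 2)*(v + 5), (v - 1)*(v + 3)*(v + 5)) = v + 5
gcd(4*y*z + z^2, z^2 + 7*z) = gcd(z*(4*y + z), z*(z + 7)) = z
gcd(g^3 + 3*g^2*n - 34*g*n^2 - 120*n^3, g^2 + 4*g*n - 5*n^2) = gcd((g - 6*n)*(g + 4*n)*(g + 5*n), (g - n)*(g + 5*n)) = g + 5*n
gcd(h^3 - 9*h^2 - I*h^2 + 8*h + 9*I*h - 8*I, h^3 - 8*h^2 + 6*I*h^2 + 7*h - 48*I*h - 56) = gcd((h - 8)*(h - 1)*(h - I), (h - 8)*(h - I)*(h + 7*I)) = h^2 + h*(-8 - I) + 8*I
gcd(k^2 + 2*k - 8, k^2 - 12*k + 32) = 1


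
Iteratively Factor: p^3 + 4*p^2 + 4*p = (p)*(p^2 + 4*p + 4) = p*(p + 2)*(p + 2)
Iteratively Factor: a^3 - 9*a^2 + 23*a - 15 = (a - 3)*(a^2 - 6*a + 5) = (a - 3)*(a - 1)*(a - 5)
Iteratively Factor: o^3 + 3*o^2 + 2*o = (o + 2)*(o^2 + o) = o*(o + 2)*(o + 1)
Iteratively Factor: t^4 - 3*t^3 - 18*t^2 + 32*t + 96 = (t + 3)*(t^3 - 6*t^2 + 32) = (t + 2)*(t + 3)*(t^2 - 8*t + 16) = (t - 4)*(t + 2)*(t + 3)*(t - 4)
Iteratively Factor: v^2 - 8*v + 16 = (v - 4)*(v - 4)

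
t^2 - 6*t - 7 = (t - 7)*(t + 1)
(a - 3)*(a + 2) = a^2 - a - 6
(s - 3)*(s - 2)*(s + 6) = s^3 + s^2 - 24*s + 36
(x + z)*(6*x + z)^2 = 36*x^3 + 48*x^2*z + 13*x*z^2 + z^3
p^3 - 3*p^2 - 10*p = p*(p - 5)*(p + 2)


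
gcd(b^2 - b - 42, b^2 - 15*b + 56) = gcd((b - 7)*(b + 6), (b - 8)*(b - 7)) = b - 7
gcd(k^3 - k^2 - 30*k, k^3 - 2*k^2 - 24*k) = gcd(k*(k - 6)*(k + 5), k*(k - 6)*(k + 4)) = k^2 - 6*k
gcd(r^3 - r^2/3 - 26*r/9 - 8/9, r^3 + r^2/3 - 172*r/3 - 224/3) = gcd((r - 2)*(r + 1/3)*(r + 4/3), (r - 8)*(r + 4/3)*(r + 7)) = r + 4/3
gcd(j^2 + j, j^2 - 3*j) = j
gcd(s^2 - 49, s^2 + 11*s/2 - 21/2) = s + 7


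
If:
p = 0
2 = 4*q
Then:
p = 0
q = 1/2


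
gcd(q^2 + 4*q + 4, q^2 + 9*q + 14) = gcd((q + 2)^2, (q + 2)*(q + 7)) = q + 2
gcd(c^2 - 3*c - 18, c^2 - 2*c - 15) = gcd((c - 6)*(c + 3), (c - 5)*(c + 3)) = c + 3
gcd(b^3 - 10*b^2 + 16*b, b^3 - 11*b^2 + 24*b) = b^2 - 8*b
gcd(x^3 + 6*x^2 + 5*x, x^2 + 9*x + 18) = 1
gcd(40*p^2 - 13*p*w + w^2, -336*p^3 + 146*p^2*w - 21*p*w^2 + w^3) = 8*p - w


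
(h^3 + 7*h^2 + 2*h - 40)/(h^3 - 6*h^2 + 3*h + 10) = (h^2 + 9*h + 20)/(h^2 - 4*h - 5)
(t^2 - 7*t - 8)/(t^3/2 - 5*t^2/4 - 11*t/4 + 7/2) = 4*(t^2 - 7*t - 8)/(2*t^3 - 5*t^2 - 11*t + 14)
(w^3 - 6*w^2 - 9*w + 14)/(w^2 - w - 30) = (-w^3 + 6*w^2 + 9*w - 14)/(-w^2 + w + 30)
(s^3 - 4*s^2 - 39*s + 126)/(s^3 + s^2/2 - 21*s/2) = 2*(s^2 - s - 42)/(s*(2*s + 7))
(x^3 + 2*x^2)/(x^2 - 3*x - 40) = x^2*(x + 2)/(x^2 - 3*x - 40)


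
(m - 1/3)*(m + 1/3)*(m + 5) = m^3 + 5*m^2 - m/9 - 5/9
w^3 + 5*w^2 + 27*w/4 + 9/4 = (w + 1/2)*(w + 3/2)*(w + 3)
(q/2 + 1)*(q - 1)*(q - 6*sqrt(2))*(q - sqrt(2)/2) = q^4/2 - 13*sqrt(2)*q^3/4 + q^3/2 - 13*sqrt(2)*q^2/4 + 2*q^2 + 3*q + 13*sqrt(2)*q/2 - 6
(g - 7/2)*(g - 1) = g^2 - 9*g/2 + 7/2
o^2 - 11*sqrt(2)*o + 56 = (o - 7*sqrt(2))*(o - 4*sqrt(2))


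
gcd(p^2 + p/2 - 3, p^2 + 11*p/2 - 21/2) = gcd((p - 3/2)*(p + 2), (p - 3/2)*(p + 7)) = p - 3/2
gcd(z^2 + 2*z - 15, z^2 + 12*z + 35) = z + 5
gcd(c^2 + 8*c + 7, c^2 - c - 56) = c + 7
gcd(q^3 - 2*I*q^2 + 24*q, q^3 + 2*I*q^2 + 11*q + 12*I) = q + 4*I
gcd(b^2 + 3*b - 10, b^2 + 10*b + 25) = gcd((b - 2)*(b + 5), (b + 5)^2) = b + 5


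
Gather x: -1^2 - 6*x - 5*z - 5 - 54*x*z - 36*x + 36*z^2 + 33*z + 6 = x*(-54*z - 42) + 36*z^2 + 28*z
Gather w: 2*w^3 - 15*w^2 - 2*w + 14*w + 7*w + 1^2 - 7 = 2*w^3 - 15*w^2 + 19*w - 6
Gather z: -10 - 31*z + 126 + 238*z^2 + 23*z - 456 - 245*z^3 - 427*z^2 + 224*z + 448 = -245*z^3 - 189*z^2 + 216*z + 108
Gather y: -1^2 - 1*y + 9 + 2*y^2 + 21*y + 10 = 2*y^2 + 20*y + 18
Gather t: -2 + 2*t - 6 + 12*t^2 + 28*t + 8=12*t^2 + 30*t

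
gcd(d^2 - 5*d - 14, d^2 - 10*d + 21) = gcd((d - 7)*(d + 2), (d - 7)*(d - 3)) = d - 7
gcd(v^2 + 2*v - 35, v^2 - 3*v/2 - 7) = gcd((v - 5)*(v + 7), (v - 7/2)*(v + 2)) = 1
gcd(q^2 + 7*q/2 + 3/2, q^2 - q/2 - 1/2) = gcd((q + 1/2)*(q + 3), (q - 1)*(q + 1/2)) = q + 1/2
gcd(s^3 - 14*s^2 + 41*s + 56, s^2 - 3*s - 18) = 1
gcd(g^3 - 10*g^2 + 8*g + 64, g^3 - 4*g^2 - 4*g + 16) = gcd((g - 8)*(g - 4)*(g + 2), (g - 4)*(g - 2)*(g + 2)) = g^2 - 2*g - 8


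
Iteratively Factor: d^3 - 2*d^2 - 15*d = (d - 5)*(d^2 + 3*d) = (d - 5)*(d + 3)*(d)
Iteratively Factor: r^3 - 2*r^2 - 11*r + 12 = (r - 1)*(r^2 - r - 12) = (r - 4)*(r - 1)*(r + 3)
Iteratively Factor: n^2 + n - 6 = (n - 2)*(n + 3)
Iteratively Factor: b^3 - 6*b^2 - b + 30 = (b + 2)*(b^2 - 8*b + 15) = (b - 5)*(b + 2)*(b - 3)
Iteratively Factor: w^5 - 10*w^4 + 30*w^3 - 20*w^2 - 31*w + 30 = (w + 1)*(w^4 - 11*w^3 + 41*w^2 - 61*w + 30) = (w - 2)*(w + 1)*(w^3 - 9*w^2 + 23*w - 15) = (w - 2)*(w - 1)*(w + 1)*(w^2 - 8*w + 15) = (w - 5)*(w - 2)*(w - 1)*(w + 1)*(w - 3)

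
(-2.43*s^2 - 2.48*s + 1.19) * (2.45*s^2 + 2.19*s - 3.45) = -5.9535*s^4 - 11.3977*s^3 + 5.8678*s^2 + 11.1621*s - 4.1055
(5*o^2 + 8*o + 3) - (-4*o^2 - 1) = 9*o^2 + 8*o + 4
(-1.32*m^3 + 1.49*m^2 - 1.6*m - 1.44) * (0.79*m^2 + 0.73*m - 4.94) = -1.0428*m^5 + 0.2135*m^4 + 6.3445*m^3 - 9.6662*m^2 + 6.8528*m + 7.1136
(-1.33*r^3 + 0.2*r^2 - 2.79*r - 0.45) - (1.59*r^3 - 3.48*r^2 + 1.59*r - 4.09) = -2.92*r^3 + 3.68*r^2 - 4.38*r + 3.64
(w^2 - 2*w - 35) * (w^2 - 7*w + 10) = w^4 - 9*w^3 - 11*w^2 + 225*w - 350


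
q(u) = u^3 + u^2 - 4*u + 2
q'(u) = 3*u^2 + 2*u - 4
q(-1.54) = 6.88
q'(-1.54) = 0.03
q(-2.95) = -3.17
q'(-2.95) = 16.21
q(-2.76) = -0.37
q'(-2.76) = 13.33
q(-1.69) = 6.79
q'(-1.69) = 1.19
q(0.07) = 1.73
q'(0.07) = -3.85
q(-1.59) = 6.87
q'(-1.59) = 0.40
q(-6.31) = -184.18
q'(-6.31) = 102.83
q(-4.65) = -58.32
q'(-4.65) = 51.57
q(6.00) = 230.00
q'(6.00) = 116.00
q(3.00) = 26.00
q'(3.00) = 29.00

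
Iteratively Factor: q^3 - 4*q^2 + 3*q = (q)*(q^2 - 4*q + 3) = q*(q - 3)*(q - 1)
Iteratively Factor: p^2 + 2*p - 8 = (p - 2)*(p + 4)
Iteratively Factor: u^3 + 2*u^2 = (u)*(u^2 + 2*u) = u*(u + 2)*(u)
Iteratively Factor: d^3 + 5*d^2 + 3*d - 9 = (d - 1)*(d^2 + 6*d + 9) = (d - 1)*(d + 3)*(d + 3)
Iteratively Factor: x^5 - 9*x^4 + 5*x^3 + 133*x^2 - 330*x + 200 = (x - 5)*(x^4 - 4*x^3 - 15*x^2 + 58*x - 40) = (x - 5)^2*(x^3 + x^2 - 10*x + 8) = (x - 5)^2*(x + 4)*(x^2 - 3*x + 2) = (x - 5)^2*(x - 1)*(x + 4)*(x - 2)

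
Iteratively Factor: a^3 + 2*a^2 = (a + 2)*(a^2) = a*(a + 2)*(a)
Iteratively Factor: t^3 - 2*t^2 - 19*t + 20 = (t - 5)*(t^2 + 3*t - 4) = (t - 5)*(t + 4)*(t - 1)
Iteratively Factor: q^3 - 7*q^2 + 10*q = (q - 2)*(q^2 - 5*q) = q*(q - 2)*(q - 5)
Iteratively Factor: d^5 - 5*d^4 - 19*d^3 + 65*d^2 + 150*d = (d - 5)*(d^4 - 19*d^2 - 30*d) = (d - 5)^2*(d^3 + 5*d^2 + 6*d) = (d - 5)^2*(d + 3)*(d^2 + 2*d) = d*(d - 5)^2*(d + 3)*(d + 2)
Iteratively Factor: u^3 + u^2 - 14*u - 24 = (u + 3)*(u^2 - 2*u - 8) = (u - 4)*(u + 3)*(u + 2)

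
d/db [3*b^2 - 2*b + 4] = 6*b - 2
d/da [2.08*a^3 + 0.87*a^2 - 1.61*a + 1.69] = 6.24*a^2 + 1.74*a - 1.61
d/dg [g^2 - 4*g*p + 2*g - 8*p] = 2*g - 4*p + 2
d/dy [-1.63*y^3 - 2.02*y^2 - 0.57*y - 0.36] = -4.89*y^2 - 4.04*y - 0.57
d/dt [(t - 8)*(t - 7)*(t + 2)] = 3*t^2 - 26*t + 26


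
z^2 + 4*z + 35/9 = (z + 5/3)*(z + 7/3)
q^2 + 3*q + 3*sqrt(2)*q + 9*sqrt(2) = (q + 3)*(q + 3*sqrt(2))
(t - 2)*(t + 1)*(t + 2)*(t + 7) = t^4 + 8*t^3 + 3*t^2 - 32*t - 28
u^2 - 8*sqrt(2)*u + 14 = (u - 7*sqrt(2))*(u - sqrt(2))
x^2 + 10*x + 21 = (x + 3)*(x + 7)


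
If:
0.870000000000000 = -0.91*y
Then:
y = -0.96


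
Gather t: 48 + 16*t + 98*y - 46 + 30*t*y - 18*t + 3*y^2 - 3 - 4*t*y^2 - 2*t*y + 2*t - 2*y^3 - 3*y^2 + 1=t*(-4*y^2 + 28*y) - 2*y^3 + 98*y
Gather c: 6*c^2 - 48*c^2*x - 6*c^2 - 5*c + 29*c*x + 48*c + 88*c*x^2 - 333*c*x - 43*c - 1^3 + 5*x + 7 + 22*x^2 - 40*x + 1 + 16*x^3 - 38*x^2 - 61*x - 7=-48*c^2*x + c*(88*x^2 - 304*x) + 16*x^3 - 16*x^2 - 96*x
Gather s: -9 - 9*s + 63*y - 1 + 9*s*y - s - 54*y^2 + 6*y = s*(9*y - 10) - 54*y^2 + 69*y - 10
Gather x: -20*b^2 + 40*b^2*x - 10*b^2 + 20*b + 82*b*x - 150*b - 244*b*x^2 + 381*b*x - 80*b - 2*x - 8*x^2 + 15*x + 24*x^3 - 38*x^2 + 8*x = -30*b^2 - 210*b + 24*x^3 + x^2*(-244*b - 46) + x*(40*b^2 + 463*b + 21)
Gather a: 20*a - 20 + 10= 20*a - 10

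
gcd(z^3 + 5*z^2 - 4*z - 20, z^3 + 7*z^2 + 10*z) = z^2 + 7*z + 10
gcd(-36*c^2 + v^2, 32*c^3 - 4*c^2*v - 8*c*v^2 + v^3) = 1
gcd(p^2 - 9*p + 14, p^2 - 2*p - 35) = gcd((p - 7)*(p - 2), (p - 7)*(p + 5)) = p - 7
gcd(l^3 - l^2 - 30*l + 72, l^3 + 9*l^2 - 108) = l^2 + 3*l - 18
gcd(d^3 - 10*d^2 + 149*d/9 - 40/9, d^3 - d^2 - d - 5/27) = d - 5/3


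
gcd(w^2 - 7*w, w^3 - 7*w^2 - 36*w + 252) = w - 7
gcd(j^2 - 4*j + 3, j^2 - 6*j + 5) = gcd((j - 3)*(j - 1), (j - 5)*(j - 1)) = j - 1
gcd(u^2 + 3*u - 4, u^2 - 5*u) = 1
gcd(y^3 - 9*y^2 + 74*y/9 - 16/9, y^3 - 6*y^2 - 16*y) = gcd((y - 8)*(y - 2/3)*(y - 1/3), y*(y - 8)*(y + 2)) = y - 8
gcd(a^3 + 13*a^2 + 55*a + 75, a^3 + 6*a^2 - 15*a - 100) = a^2 + 10*a + 25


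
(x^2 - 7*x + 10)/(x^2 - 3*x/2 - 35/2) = 2*(x - 2)/(2*x + 7)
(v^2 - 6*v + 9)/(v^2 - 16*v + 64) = (v^2 - 6*v + 9)/(v^2 - 16*v + 64)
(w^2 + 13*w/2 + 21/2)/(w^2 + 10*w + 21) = (w + 7/2)/(w + 7)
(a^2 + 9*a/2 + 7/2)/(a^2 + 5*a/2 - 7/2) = (a + 1)/(a - 1)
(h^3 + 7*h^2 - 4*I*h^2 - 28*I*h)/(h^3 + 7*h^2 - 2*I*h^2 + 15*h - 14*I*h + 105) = h*(h - 4*I)/(h^2 - 2*I*h + 15)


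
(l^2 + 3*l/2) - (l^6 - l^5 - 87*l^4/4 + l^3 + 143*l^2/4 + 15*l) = -l^6 + l^5 + 87*l^4/4 - l^3 - 139*l^2/4 - 27*l/2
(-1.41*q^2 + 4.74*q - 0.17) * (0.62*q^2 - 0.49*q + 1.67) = -0.8742*q^4 + 3.6297*q^3 - 4.7827*q^2 + 7.9991*q - 0.2839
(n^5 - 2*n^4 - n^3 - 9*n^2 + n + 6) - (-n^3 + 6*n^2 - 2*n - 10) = n^5 - 2*n^4 - 15*n^2 + 3*n + 16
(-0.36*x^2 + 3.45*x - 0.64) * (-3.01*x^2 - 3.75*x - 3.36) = 1.0836*x^4 - 9.0345*x^3 - 9.8015*x^2 - 9.192*x + 2.1504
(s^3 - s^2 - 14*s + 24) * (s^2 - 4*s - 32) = s^5 - 5*s^4 - 42*s^3 + 112*s^2 + 352*s - 768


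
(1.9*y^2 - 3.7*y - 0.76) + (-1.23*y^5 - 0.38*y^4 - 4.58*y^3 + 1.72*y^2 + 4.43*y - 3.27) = -1.23*y^5 - 0.38*y^4 - 4.58*y^3 + 3.62*y^2 + 0.73*y - 4.03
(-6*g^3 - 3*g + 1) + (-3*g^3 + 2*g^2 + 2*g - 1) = -9*g^3 + 2*g^2 - g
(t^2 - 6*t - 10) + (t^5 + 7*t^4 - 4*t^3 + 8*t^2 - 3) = t^5 + 7*t^4 - 4*t^3 + 9*t^2 - 6*t - 13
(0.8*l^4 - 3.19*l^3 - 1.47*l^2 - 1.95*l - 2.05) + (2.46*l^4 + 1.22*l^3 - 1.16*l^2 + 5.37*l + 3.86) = 3.26*l^4 - 1.97*l^3 - 2.63*l^2 + 3.42*l + 1.81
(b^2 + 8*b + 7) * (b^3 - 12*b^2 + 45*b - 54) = b^5 - 4*b^4 - 44*b^3 + 222*b^2 - 117*b - 378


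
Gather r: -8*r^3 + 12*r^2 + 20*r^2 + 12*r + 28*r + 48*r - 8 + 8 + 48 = -8*r^3 + 32*r^2 + 88*r + 48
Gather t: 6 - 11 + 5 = 0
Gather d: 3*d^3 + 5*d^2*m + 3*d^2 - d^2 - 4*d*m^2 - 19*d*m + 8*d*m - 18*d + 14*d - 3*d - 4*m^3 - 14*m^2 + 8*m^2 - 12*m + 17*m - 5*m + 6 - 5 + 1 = 3*d^3 + d^2*(5*m + 2) + d*(-4*m^2 - 11*m - 7) - 4*m^3 - 6*m^2 + 2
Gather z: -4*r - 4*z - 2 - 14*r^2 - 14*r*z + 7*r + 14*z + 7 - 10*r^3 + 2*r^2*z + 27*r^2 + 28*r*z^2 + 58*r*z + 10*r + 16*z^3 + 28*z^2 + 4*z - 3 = -10*r^3 + 13*r^2 + 13*r + 16*z^3 + z^2*(28*r + 28) + z*(2*r^2 + 44*r + 14) + 2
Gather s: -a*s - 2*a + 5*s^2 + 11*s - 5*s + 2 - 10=-2*a + 5*s^2 + s*(6 - a) - 8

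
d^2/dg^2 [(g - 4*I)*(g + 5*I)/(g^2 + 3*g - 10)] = 2*(g^3*(-3 + I) + 90*g^2 + 30*g*(6 + I) + 480 + 30*I)/(g^6 + 9*g^5 - 3*g^4 - 153*g^3 + 30*g^2 + 900*g - 1000)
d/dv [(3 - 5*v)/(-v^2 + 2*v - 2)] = (-5*v^2 + 6*v + 4)/(v^4 - 4*v^3 + 8*v^2 - 8*v + 4)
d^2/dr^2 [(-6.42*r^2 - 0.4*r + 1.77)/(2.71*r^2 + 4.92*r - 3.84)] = (165.323008*r^3 - 322.860186*r^2 + 116.623224*r - 81.918432)/(19.902511*r^6 + 108.398916*r^5 + 112.194*r^4 - 188.10144*r^3 - 158.976*r^2 + 217.645056*r - 56.623104)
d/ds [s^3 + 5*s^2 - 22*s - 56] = 3*s^2 + 10*s - 22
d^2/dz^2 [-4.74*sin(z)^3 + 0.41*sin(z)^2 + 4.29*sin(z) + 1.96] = -0.734999999999999*sin(z) - 10.665*sin(3*z) + 0.82*cos(2*z)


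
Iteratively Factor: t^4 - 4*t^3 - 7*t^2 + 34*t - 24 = (t + 3)*(t^3 - 7*t^2 + 14*t - 8) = (t - 2)*(t + 3)*(t^2 - 5*t + 4) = (t - 2)*(t - 1)*(t + 3)*(t - 4)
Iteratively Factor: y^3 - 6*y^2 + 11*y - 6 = (y - 2)*(y^2 - 4*y + 3) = (y - 2)*(y - 1)*(y - 3)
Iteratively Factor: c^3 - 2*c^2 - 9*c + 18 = (c - 3)*(c^2 + c - 6) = (c - 3)*(c + 3)*(c - 2)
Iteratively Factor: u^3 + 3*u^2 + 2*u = (u + 1)*(u^2 + 2*u) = u*(u + 1)*(u + 2)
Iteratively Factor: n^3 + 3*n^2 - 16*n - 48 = (n + 3)*(n^2 - 16) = (n + 3)*(n + 4)*(n - 4)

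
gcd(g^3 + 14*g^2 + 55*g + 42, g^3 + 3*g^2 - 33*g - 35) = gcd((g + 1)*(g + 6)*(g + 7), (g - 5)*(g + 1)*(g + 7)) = g^2 + 8*g + 7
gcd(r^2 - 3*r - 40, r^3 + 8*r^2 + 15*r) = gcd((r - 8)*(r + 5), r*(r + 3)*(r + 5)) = r + 5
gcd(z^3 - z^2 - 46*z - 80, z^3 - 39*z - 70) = z^2 + 7*z + 10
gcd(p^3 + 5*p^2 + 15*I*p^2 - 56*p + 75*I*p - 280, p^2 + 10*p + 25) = p + 5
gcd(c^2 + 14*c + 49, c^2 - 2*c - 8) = 1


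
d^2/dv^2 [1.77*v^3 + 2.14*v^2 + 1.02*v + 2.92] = 10.62*v + 4.28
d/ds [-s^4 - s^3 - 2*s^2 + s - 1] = -4*s^3 - 3*s^2 - 4*s + 1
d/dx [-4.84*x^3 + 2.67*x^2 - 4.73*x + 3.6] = -14.52*x^2 + 5.34*x - 4.73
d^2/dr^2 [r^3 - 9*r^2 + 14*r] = 6*r - 18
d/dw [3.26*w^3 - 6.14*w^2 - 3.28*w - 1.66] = 9.78*w^2 - 12.28*w - 3.28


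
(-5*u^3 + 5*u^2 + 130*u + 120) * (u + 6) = -5*u^4 - 25*u^3 + 160*u^2 + 900*u + 720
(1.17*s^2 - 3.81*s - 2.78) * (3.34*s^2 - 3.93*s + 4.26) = 3.9078*s^4 - 17.3235*s^3 + 10.6723*s^2 - 5.3052*s - 11.8428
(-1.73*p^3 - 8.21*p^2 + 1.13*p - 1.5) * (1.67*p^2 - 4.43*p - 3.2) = -2.8891*p^5 - 6.0468*p^4 + 43.7934*p^3 + 18.7611*p^2 + 3.029*p + 4.8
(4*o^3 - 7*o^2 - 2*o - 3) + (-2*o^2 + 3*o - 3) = 4*o^3 - 9*o^2 + o - 6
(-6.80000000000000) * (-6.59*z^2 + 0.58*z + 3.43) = 44.812*z^2 - 3.944*z - 23.324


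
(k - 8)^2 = k^2 - 16*k + 64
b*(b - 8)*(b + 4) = b^3 - 4*b^2 - 32*b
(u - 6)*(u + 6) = u^2 - 36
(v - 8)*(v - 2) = v^2 - 10*v + 16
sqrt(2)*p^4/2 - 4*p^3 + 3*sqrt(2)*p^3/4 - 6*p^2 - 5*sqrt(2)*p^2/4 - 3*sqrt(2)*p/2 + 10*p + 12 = (p - 3/2)*(p + 1)*(p - 4*sqrt(2))*(sqrt(2)*p/2 + sqrt(2))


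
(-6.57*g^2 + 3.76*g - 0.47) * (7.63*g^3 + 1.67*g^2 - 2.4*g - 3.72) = -50.1291*g^5 + 17.7169*g^4 + 18.4611*g^3 + 14.6315*g^2 - 12.8592*g + 1.7484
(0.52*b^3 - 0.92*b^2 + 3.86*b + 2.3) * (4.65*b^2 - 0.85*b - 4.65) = 2.418*b^5 - 4.72*b^4 + 16.313*b^3 + 11.692*b^2 - 19.904*b - 10.695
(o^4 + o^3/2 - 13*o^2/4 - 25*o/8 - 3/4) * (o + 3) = o^5 + 7*o^4/2 - 7*o^3/4 - 103*o^2/8 - 81*o/8 - 9/4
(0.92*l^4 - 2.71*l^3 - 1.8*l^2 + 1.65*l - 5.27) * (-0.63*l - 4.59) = -0.5796*l^5 - 2.5155*l^4 + 13.5729*l^3 + 7.2225*l^2 - 4.2534*l + 24.1893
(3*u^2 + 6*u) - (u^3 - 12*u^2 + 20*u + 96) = -u^3 + 15*u^2 - 14*u - 96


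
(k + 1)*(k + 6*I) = k^2 + k + 6*I*k + 6*I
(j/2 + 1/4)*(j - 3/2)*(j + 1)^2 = j^4/2 + j^3/2 - 7*j^2/8 - 5*j/4 - 3/8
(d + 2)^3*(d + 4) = d^4 + 10*d^3 + 36*d^2 + 56*d + 32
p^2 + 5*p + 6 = (p + 2)*(p + 3)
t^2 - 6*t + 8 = (t - 4)*(t - 2)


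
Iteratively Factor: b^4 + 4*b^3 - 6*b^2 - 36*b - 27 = (b + 3)*(b^3 + b^2 - 9*b - 9) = (b - 3)*(b + 3)*(b^2 + 4*b + 3) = (b - 3)*(b + 3)^2*(b + 1)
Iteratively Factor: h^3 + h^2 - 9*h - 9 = (h - 3)*(h^2 + 4*h + 3) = (h - 3)*(h + 3)*(h + 1)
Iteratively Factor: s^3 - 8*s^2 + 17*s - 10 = (s - 2)*(s^2 - 6*s + 5) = (s - 2)*(s - 1)*(s - 5)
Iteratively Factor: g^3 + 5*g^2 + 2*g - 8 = (g + 2)*(g^2 + 3*g - 4) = (g + 2)*(g + 4)*(g - 1)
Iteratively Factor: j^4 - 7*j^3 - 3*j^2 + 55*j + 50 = (j - 5)*(j^3 - 2*j^2 - 13*j - 10) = (j - 5)*(j + 2)*(j^2 - 4*j - 5) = (j - 5)^2*(j + 2)*(j + 1)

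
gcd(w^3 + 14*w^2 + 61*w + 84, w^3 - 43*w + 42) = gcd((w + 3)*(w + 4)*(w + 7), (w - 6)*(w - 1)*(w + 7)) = w + 7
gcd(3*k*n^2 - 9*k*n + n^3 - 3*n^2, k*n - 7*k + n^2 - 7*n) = 1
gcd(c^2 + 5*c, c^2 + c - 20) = c + 5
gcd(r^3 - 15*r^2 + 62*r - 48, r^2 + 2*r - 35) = 1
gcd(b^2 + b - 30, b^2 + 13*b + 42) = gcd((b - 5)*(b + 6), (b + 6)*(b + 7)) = b + 6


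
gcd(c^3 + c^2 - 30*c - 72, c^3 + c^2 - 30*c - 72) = c^3 + c^2 - 30*c - 72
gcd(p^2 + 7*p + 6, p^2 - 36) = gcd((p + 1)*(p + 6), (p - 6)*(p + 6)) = p + 6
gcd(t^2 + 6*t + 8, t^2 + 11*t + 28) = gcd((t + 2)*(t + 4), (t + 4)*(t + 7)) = t + 4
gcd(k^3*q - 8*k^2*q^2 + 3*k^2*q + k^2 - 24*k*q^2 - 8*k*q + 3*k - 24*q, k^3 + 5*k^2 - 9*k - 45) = k + 3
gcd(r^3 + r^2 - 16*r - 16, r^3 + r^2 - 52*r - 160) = r + 4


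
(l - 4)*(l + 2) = l^2 - 2*l - 8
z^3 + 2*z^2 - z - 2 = (z - 1)*(z + 1)*(z + 2)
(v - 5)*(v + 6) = v^2 + v - 30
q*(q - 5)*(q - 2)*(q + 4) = q^4 - 3*q^3 - 18*q^2 + 40*q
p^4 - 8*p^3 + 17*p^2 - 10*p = p*(p - 5)*(p - 2)*(p - 1)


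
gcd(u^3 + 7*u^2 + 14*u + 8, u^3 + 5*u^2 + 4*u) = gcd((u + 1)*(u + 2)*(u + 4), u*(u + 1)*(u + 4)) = u^2 + 5*u + 4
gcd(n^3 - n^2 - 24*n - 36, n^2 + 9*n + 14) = n + 2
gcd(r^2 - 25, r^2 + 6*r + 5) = r + 5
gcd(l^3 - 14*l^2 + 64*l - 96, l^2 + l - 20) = l - 4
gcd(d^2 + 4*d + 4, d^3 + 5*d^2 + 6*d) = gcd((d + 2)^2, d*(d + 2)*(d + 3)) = d + 2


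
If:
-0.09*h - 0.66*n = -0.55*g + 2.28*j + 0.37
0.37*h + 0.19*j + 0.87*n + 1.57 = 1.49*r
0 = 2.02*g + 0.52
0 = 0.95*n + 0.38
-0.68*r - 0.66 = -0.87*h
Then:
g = -0.26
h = 1.71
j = -0.18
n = -0.40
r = 1.22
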